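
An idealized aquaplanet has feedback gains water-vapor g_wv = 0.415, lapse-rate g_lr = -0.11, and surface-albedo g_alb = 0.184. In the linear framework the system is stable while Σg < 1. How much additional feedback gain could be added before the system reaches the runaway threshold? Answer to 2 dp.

0.51

Current total gain = 0.415 − 0.11 + 0.184 = 0.489.
Margin to runaway = 1 − 0.489 = 0.51.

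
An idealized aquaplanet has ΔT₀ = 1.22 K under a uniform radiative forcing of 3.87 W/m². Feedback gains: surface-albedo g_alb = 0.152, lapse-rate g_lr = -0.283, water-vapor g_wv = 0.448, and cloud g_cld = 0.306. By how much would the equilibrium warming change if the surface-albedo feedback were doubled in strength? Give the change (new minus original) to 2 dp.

2.19 K

Original: g = 0.623, ΔT = 1.22/(1−0.623) = 3.2361 K.
With doubled surface-albedo: g' = 0.775, ΔT' = 1.22/(1−0.775) = 5.4222 K.
Change = 5.4222 − 3.2361 = 2.19 K.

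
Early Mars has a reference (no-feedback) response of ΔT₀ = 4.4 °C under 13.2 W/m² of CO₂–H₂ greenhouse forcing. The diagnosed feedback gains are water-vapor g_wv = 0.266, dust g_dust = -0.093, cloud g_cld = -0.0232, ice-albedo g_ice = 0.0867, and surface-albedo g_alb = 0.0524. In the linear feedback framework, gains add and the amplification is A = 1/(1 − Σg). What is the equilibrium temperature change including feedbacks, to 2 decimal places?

6.19 °C

Total gain g = 0.266 − 0.093 − 0.0232 + 0.0867 + 0.0524 = 0.2889.
Amplification A = 1/(1 − 0.2889) = 1.406.
ΔT = 4.4 × 1.406 = 6.19 °C.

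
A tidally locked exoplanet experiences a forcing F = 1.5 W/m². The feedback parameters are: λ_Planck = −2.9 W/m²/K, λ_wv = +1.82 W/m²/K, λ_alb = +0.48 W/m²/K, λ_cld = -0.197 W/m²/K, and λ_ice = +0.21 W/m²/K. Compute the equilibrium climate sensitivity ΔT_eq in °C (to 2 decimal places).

Net feedback parameter λ = (−2.9) + (+1.82) + (+0.48) + (-0.197) + (+0.21) = -0.587 W/m²/K.
ΔT = −F/λ = −1.5/(-0.587) = 2.56 °C.

2.56 °C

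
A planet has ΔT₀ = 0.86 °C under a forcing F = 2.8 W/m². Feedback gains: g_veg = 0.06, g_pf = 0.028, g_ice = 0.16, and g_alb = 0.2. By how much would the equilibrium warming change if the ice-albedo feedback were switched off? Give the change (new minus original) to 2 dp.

-0.35 °C

Original: g = 0.448, ΔT = 0.86/(1−0.448) = 1.5580 °C.
Without ice-albedo: g' = 0.288, ΔT' = 0.86/(1−0.288) = 1.2079 °C.
Change = 1.2079 − 1.5580 = -0.35 °C.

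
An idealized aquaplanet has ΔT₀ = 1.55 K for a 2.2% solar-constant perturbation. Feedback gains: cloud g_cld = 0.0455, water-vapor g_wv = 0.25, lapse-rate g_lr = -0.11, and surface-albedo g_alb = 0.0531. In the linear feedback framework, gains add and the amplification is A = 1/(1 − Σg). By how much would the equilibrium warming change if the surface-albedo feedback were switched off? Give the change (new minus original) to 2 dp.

-0.13 K

Original: g = 0.2386, ΔT = 1.55/(1−0.2386) = 2.0357 K.
Without surface-albedo: g' = 0.1855, ΔT' = 1.55/(1−0.1855) = 1.9030 K.
Change = 1.9030 − 2.0357 = -0.13 K.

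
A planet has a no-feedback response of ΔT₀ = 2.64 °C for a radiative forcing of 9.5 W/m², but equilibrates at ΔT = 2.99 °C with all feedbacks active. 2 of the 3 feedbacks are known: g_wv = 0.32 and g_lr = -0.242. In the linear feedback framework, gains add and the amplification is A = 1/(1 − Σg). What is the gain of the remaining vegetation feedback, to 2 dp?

Amplification A = ΔT/ΔT₀ = 2.99/2.64 = 1.133.
Total gain g = 1 − 1/A = 1 − 1/1.133 = 0.1174.
Known gains sum to 0.32 − 0.242 = 0.078.
g_veg = 0.1174 − 0.078 = 0.04.

0.04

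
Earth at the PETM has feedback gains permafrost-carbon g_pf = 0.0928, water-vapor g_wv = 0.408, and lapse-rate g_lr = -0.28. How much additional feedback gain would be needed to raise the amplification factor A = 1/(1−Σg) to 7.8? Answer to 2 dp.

Current total gain = 0.2208.
Target gain for A = 7.8: g* = 1 − 1/7.8 = 0.8718.
Additional gain needed = 0.8718 − 0.2208 = 0.65.

0.65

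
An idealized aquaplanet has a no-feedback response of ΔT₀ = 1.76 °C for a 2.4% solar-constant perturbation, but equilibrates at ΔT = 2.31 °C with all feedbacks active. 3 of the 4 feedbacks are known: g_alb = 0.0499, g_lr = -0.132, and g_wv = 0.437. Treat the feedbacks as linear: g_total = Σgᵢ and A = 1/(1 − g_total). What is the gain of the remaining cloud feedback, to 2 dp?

Amplification A = ΔT/ΔT₀ = 2.31/1.76 = 1.312.
Total gain g = 1 − 1/A = 1 − 1/1.312 = 0.2378.
Known gains sum to 0.0499 − 0.132 + 0.437 = 0.3549.
g_cld = 0.2378 − 0.3549 = -0.12.

-0.12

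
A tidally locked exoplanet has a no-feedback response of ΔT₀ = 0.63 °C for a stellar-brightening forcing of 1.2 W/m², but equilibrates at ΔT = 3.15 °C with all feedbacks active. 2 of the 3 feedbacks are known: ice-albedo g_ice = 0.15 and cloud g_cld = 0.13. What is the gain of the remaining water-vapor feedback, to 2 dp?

0.52

Amplification A = ΔT/ΔT₀ = 3.15/0.63 = 5.
Total gain g = 1 − 1/A = 1 − 1/5 = 0.8.
Known gains sum to 0.15 + 0.13 = 0.28.
g_wv = 0.8 − 0.28 = 0.52.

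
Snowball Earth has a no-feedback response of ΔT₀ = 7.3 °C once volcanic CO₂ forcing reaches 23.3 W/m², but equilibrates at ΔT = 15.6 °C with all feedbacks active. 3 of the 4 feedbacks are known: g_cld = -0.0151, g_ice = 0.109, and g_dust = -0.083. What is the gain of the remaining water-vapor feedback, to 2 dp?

Amplification A = ΔT/ΔT₀ = 15.6/7.3 = 2.137.
Total gain g = 1 − 1/A = 1 − 1/2.137 = 0.5321.
Known gains sum to -0.0151 + 0.109 − 0.083 = 0.0109.
g_wv = 0.5321 − 0.0109 = 0.52.

0.52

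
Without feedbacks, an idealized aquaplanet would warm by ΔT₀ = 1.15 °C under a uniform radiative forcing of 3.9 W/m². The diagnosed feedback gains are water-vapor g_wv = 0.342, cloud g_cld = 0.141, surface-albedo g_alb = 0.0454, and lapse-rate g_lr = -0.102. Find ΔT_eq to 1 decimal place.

Total gain g = 0.342 + 0.141 + 0.0454 − 0.102 = 0.4264.
Amplification A = 1/(1 − 0.4264) = 1.743.
ΔT = 1.15 × 1.743 = 2.0 °C.

2.0 °C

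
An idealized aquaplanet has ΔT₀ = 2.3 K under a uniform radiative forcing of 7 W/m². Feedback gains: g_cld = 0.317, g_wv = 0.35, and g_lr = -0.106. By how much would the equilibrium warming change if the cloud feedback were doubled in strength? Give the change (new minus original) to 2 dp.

13.61 K

Original: g = 0.561, ΔT = 2.3/(1−0.561) = 5.2392 K.
With doubled cloud: g' = 0.878, ΔT' = 2.3/(1−0.878) = 18.8525 K.
Change = 18.8525 − 5.2392 = 13.61 K.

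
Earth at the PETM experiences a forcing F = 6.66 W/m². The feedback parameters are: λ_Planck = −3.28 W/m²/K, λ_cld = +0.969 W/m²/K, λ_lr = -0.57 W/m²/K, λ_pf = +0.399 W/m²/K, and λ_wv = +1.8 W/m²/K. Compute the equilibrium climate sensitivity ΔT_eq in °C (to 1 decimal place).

Net feedback parameter λ = (−3.28) + (+0.969) + (-0.57) + (+0.399) + (+1.8) = -0.682 W/m²/K.
ΔT = −F/λ = −6.66/(-0.682) = 9.8 °C.

9.8 °C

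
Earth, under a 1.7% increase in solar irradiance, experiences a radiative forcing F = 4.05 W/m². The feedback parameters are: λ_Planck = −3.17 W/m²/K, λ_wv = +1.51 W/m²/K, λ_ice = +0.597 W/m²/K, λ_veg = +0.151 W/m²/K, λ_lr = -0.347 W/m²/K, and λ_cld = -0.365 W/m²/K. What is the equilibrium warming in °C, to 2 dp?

Net feedback parameter λ = (−3.17) + (+1.51) + (+0.597) + (+0.151) + (-0.347) + (-0.365) = -1.624 W/m²/K.
ΔT = −F/λ = −4.05/(-1.624) = 2.49 °C.

2.49 °C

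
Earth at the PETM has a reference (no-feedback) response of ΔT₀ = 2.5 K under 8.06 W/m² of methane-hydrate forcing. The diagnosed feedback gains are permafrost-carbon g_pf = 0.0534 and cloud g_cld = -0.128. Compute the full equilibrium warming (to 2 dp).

2.33 K

Total gain g = 0.0534 − 0.128 = -0.0746.
Amplification A = 1/(1 + 0.0746) = 0.9306.
ΔT = 2.5 × 0.9306 = 2.33 K.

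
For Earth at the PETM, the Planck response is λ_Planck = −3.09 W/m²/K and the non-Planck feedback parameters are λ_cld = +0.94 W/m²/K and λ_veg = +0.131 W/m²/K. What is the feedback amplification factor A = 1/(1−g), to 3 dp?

Convert to gains: g_cld = 0.94/3.09 = 0.3042; g_veg = 0.131/3.09 = 0.04239.
Total gain g = 0.34659.
A = 1/(1 − 0.34659) = 1.530.

1.530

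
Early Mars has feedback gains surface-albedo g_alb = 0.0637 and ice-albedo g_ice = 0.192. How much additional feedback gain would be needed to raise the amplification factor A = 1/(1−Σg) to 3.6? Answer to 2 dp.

0.47

Current total gain = 0.2557.
Target gain for A = 3.6: g* = 1 − 1/3.6 = 0.7222.
Additional gain needed = 0.7222 − 0.2557 = 0.47.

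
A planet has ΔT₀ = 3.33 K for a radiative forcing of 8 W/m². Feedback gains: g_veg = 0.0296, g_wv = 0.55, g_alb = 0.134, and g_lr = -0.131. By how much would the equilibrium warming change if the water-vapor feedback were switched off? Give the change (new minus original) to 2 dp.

-4.54 K

Original: g = 0.5826, ΔT = 3.33/(1−0.5826) = 7.9780 K.
Without water-vapor: g' = 0.0326, ΔT' = 3.33/(1−0.0326) = 3.4422 K.
Change = 3.4422 − 7.9780 = -4.54 K.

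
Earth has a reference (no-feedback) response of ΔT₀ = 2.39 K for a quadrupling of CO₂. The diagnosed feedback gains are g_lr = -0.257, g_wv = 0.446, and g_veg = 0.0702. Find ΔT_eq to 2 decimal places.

3.23 K

Total gain g = -0.257 + 0.446 + 0.0702 = 0.2592.
Amplification A = 1/(1 − 0.2592) = 1.35.
ΔT = 2.39 × 1.35 = 3.23 K.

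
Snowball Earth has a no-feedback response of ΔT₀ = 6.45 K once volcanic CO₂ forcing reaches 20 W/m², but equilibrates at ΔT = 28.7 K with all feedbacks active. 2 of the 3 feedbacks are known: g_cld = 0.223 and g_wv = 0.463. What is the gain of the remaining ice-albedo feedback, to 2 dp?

Amplification A = ΔT/ΔT₀ = 28.7/6.45 = 4.45.
Total gain g = 1 − 1/A = 1 − 1/4.45 = 0.7753.
Known gains sum to 0.223 + 0.463 = 0.686.
g_ice = 0.7753 − 0.686 = 0.09.

0.09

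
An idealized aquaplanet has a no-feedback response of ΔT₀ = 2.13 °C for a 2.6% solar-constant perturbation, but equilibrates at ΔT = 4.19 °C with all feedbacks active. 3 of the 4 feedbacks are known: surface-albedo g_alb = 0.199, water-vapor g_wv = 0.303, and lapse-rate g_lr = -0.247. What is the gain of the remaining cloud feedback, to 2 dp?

0.24

Amplification A = ΔT/ΔT₀ = 4.19/2.13 = 1.967.
Total gain g = 1 − 1/A = 1 − 1/1.967 = 0.4916.
Known gains sum to 0.199 + 0.303 − 0.247 = 0.255.
g_cld = 0.4916 − 0.255 = 0.24.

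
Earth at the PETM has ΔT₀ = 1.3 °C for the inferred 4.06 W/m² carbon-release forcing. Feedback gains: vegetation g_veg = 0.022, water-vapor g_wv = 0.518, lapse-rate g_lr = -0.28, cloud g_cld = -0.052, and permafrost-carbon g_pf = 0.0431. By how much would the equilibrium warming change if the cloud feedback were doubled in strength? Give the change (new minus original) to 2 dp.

Original: g = 0.2511, ΔT = 1.3/(1−0.2511) = 1.7359 °C.
With doubled cloud: g' = 0.1991, ΔT' = 1.3/(1−0.1991) = 1.6232 °C.
Change = 1.6232 − 1.7359 = -0.11 °C.

-0.11 °C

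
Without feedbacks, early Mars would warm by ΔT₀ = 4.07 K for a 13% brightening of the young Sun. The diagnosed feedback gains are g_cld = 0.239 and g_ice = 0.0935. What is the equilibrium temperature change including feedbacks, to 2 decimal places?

6.10 K

Total gain g = 0.239 + 0.0935 = 0.3325.
Amplification A = 1/(1 − 0.3325) = 1.498.
ΔT = 4.07 × 1.498 = 6.10 K.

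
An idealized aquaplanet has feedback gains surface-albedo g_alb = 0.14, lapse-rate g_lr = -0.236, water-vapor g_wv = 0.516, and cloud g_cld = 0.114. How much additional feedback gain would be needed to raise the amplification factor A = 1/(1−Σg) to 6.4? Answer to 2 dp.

0.31

Current total gain = 0.534.
Target gain for A = 6.4: g* = 1 − 1/6.4 = 0.8438.
Additional gain needed = 0.8438 − 0.534 = 0.31.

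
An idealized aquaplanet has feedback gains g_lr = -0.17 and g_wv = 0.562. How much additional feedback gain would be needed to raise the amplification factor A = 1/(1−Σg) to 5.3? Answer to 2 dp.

0.42

Current total gain = 0.392.
Target gain for A = 5.3: g* = 1 − 1/5.3 = 0.8113.
Additional gain needed = 0.8113 − 0.392 = 0.42.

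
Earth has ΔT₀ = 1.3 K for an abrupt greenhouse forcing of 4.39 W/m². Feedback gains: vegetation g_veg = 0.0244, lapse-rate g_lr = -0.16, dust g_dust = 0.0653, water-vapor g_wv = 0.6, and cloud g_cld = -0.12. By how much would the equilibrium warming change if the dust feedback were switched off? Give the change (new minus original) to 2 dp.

-0.22 K

Original: g = 0.4097, ΔT = 1.3/(1−0.4097) = 2.2023 K.
Without dust: g' = 0.3444, ΔT' = 1.3/(1−0.3444) = 1.9829 K.
Change = 1.9829 − 2.2023 = -0.22 K.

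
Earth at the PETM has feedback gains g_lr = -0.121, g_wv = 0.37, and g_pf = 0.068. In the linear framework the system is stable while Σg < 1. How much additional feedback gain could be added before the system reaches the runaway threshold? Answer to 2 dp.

Current total gain = -0.121 + 0.37 + 0.068 = 0.317.
Margin to runaway = 1 − 0.317 = 0.68.

0.68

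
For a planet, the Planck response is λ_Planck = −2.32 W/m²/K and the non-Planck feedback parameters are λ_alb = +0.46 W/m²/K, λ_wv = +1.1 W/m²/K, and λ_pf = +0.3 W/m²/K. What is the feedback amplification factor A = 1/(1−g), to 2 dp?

5.04

Convert to gains: g_alb = 0.46/2.32 = 0.1983; g_wv = 1.1/2.32 = 0.4741; g_pf = 0.3/2.32 = 0.1293.
Total gain g = 0.8017.
A = 1/(1 − 0.8017) = 5.04.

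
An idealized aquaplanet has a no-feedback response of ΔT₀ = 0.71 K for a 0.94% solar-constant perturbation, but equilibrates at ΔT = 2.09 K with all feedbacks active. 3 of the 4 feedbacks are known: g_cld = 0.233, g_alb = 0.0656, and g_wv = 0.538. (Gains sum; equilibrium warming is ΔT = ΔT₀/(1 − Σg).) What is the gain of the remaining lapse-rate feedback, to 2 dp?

-0.18

Amplification A = ΔT/ΔT₀ = 2.09/0.71 = 2.944.
Total gain g = 1 − 1/A = 1 − 1/2.944 = 0.6603.
Known gains sum to 0.233 + 0.0656 + 0.538 = 0.8366.
g_lr = 0.6603 − 0.8366 = -0.18.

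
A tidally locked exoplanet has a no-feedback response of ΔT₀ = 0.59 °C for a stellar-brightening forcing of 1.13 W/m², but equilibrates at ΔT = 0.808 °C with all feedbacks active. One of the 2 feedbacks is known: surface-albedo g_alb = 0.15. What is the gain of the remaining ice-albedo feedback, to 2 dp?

0.12

Amplification A = ΔT/ΔT₀ = 0.808/0.59 = 1.369.
Total gain g = 1 − 1/A = 1 − 1/1.369 = 0.2695.
The known gain is 0.15.
g_ice = 0.2695 − 0.15 = 0.12.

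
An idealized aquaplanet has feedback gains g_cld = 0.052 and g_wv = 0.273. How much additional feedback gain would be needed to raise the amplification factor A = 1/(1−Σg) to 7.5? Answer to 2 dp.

Current total gain = 0.325.
Target gain for A = 7.5: g* = 1 − 1/7.5 = 0.8667.
Additional gain needed = 0.8667 − 0.325 = 0.54.

0.54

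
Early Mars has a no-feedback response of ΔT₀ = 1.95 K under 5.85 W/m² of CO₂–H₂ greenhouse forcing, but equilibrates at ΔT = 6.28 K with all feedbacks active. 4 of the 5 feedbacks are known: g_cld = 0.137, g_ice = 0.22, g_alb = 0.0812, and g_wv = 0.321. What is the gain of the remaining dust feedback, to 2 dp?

-0.07

Amplification A = ΔT/ΔT₀ = 6.28/1.95 = 3.221.
Total gain g = 1 − 1/A = 1 − 1/3.221 = 0.6895.
Known gains sum to 0.137 + 0.22 + 0.0812 + 0.321 = 0.7592.
g_dust = 0.6895 − 0.7592 = -0.07.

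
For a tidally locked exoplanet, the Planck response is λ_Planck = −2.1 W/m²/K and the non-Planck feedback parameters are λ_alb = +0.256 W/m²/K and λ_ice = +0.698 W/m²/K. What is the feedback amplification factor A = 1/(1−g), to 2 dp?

Convert to gains: g_alb = 0.256/2.1 = 0.1219; g_ice = 0.698/2.1 = 0.3324.
Total gain g = 0.4543.
A = 1/(1 − 0.4543) = 1.83.

1.83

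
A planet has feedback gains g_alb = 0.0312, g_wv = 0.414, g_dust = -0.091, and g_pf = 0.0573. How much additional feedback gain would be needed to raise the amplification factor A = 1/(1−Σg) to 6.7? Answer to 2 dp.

Current total gain = 0.4115.
Target gain for A = 6.7: g* = 1 − 1/6.7 = 0.8507.
Additional gain needed = 0.8507 − 0.4115 = 0.44.

0.44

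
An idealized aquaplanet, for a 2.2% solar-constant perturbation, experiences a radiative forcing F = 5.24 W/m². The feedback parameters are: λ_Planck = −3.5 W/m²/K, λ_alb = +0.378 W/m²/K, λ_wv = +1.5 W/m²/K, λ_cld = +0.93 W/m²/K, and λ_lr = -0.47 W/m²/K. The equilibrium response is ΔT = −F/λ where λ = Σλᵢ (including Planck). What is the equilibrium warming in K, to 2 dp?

Net feedback parameter λ = (−3.5) + (+0.378) + (+1.5) + (+0.93) + (-0.47) = -1.162 W/m²/K.
ΔT = −F/λ = −5.24/(-1.162) = 4.51 K.

4.51 K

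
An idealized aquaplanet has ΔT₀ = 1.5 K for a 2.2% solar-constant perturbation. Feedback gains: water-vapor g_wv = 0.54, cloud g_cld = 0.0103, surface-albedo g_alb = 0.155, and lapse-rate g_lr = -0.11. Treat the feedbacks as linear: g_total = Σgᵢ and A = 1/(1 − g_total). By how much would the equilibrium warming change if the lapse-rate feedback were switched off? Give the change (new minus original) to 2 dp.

1.38 K

Original: g = 0.5953, ΔT = 1.5/(1−0.5953) = 3.7064 K.
Without lapse-rate: g' = 0.7053, ΔT' = 1.5/(1−0.7053) = 5.0899 K.
Change = 5.0899 − 3.7064 = 1.38 K.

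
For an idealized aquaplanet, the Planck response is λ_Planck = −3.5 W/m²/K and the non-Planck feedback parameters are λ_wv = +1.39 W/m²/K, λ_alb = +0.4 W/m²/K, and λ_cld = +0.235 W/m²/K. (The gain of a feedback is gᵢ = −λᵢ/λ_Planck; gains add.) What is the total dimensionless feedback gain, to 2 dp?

0.58

Convert to gains: g_wv = 1.39/3.5 = 0.3971; g_alb = 0.4/3.5 = 0.1143; g_cld = 0.235/3.5 = 0.06714.
Total gain g = 0.57854.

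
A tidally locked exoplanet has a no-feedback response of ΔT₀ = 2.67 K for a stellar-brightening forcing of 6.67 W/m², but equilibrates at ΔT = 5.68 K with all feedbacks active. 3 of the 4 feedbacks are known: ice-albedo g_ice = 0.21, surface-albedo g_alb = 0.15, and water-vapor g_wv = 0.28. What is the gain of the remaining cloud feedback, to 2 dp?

-0.11

Amplification A = ΔT/ΔT₀ = 5.68/2.67 = 2.127.
Total gain g = 1 − 1/A = 1 − 1/2.127 = 0.5299.
Known gains sum to 0.21 + 0.15 + 0.28 = 0.64.
g_cld = 0.5299 − 0.64 = -0.11.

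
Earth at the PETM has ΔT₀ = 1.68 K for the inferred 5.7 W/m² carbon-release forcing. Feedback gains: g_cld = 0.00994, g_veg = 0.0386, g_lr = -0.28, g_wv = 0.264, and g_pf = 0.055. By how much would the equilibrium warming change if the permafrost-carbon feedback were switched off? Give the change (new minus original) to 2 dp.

Original: g = 0.08754, ΔT = 1.68/(1−0.08754) = 1.8412 K.
Without permafrost-carbon: g' = 0.03254, ΔT' = 1.68/(1−0.03254) = 1.7365 K.
Change = 1.7365 − 1.8412 = -0.10 K.

-0.10 K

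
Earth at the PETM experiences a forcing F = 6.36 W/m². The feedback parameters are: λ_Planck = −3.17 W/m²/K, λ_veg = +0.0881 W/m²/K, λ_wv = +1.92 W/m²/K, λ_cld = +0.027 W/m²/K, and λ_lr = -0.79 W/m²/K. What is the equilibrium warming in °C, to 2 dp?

Net feedback parameter λ = (−3.17) + (+0.0881) + (+1.92) + (+0.027) + (-0.79) = -1.9249 W/m²/K.
ΔT = −F/λ = −6.36/(-1.9249) = 3.30 °C.

3.30 °C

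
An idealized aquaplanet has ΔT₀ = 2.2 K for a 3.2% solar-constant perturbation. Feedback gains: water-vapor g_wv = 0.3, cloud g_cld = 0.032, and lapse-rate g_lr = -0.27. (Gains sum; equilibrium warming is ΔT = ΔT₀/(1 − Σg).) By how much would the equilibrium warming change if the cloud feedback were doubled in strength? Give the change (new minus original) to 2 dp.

0.08 K

Original: g = 0.062, ΔT = 2.2/(1−0.062) = 2.3454 K.
With doubled cloud: g' = 0.094, ΔT' = 2.2/(1−0.094) = 2.4283 K.
Change = 2.4283 − 2.3454 = 0.08 K.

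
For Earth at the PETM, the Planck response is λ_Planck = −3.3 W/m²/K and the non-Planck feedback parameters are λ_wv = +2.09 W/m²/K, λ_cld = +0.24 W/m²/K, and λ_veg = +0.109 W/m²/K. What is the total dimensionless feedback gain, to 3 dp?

0.739

Convert to gains: g_wv = 2.09/3.3 = 0.6333; g_cld = 0.24/3.3 = 0.07273; g_veg = 0.109/3.3 = 0.03303.
Total gain g = 0.73906.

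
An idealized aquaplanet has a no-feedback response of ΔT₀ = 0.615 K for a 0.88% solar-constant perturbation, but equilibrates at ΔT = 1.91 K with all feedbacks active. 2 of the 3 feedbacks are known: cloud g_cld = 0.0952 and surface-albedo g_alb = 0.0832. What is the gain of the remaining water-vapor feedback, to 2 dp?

Amplification A = ΔT/ΔT₀ = 1.91/0.615 = 3.106.
Total gain g = 1 − 1/A = 1 − 1/3.106 = 0.678.
Known gains sum to 0.0952 + 0.0832 = 0.1784.
g_wv = 0.678 − 0.1784 = 0.50.

0.50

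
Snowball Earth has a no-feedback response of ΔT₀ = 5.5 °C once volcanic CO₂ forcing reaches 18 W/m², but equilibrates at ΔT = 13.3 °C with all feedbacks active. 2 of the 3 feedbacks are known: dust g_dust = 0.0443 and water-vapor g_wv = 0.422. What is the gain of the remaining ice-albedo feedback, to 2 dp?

Amplification A = ΔT/ΔT₀ = 13.3/5.5 = 2.418.
Total gain g = 1 − 1/A = 1 − 1/2.418 = 0.5864.
Known gains sum to 0.0443 + 0.422 = 0.4663.
g_ice = 0.5864 − 0.4663 = 0.12.

0.12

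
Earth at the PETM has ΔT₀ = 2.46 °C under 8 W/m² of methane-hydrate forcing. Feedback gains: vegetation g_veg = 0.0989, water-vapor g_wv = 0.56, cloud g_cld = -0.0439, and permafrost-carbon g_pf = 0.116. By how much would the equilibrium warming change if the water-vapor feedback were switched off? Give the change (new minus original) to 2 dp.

-6.18 °C

Original: g = 0.731, ΔT = 2.46/(1−0.731) = 9.1450 °C.
Without water-vapor: g' = 0.171, ΔT' = 2.46/(1−0.171) = 2.9674 °C.
Change = 2.9674 − 9.1450 = -6.18 °C.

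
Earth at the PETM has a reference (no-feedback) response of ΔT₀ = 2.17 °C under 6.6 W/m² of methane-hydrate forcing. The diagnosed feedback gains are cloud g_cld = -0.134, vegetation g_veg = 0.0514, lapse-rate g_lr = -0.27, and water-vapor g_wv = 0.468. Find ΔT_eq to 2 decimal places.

Total gain g = -0.134 + 0.0514 − 0.27 + 0.468 = 0.1154.
Amplification A = 1/(1 − 0.1154) = 1.13.
ΔT = 2.17 × 1.13 = 2.45 °C.

2.45 °C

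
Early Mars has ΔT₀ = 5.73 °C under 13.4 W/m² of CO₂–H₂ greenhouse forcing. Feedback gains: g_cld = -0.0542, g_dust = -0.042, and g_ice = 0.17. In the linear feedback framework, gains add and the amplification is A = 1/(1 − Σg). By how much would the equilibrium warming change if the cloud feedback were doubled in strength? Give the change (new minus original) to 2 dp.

-0.34 °C

Original: g = 0.0738, ΔT = 5.73/(1−0.0738) = 6.1866 °C.
With doubled cloud: g' = 0.0196, ΔT' = 5.73/(1−0.0196) = 5.8446 °C.
Change = 5.8446 − 6.1866 = -0.34 °C.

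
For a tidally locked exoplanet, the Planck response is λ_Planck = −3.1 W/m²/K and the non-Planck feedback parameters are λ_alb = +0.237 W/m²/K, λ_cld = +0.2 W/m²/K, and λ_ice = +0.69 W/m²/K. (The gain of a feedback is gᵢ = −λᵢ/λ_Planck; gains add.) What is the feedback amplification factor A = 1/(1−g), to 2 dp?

1.57

Convert to gains: g_alb = 0.237/3.1 = 0.07645; g_cld = 0.2/3.1 = 0.06452; g_ice = 0.69/3.1 = 0.2226.
Total gain g = 0.36357.
A = 1/(1 − 0.36357) = 1.57.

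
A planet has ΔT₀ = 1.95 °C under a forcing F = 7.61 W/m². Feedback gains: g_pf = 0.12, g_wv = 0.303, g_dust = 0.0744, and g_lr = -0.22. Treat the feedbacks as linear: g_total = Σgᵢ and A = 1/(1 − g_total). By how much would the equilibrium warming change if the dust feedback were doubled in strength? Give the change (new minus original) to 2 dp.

0.31 °C

Original: g = 0.2774, ΔT = 1.95/(1−0.2774) = 2.6986 °C.
With doubled dust: g' = 0.3518, ΔT' = 1.95/(1−0.3518) = 3.0083 °C.
Change = 3.0083 − 2.6986 = 0.31 °C.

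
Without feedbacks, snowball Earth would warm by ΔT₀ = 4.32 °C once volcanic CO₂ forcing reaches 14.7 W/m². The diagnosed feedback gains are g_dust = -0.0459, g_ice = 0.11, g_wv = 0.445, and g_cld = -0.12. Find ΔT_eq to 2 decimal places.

7.07 °C

Total gain g = -0.0459 + 0.11 + 0.445 − 0.12 = 0.3891.
Amplification A = 1/(1 − 0.3891) = 1.637.
ΔT = 4.32 × 1.637 = 7.07 °C.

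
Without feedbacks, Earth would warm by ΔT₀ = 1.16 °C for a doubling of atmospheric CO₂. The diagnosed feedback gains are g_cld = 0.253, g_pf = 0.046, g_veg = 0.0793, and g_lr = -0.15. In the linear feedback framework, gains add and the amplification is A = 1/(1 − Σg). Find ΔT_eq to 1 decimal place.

Total gain g = 0.253 + 0.046 + 0.0793 − 0.15 = 0.2283.
Amplification A = 1/(1 − 0.2283) = 1.296.
ΔT = 1.16 × 1.296 = 1.5 °C.

1.5 °C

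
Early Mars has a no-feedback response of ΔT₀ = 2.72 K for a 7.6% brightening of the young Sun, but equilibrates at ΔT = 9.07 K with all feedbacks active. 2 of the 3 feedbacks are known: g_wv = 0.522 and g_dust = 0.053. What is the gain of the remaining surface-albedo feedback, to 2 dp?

0.13

Amplification A = ΔT/ΔT₀ = 9.07/2.72 = 3.335.
Total gain g = 1 − 1/A = 1 − 1/3.335 = 0.7001.
Known gains sum to 0.522 + 0.053 = 0.575.
g_alb = 0.7001 − 0.575 = 0.13.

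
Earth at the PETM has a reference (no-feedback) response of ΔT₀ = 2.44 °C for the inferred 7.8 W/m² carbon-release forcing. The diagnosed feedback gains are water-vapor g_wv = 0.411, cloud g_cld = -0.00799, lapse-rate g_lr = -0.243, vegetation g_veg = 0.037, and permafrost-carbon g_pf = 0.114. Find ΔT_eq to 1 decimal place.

Total gain g = 0.411 − 0.00799 − 0.243 + 0.037 + 0.114 = 0.31101.
Amplification A = 1/(1 − 0.31101) = 1.451.
ΔT = 2.44 × 1.451 = 3.5 °C.

3.5 °C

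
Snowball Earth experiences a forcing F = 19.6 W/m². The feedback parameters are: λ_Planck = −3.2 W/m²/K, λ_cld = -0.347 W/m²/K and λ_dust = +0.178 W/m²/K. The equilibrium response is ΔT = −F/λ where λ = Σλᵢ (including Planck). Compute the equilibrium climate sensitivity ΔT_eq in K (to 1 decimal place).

5.8 K

Net feedback parameter λ = (−3.2) + (-0.347) + (+0.178) = -3.369 W/m²/K.
ΔT = −F/λ = −19.6/(-3.369) = 5.8 K.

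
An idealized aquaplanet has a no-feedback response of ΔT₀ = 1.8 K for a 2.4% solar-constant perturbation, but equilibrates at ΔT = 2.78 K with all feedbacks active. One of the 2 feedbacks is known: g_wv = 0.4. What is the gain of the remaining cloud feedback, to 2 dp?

Amplification A = ΔT/ΔT₀ = 2.78/1.8 = 1.544.
Total gain g = 1 − 1/A = 1 − 1/1.544 = 0.3523.
The known gain is 0.4.
g_cld = 0.3523 − 0.4 = -0.05.

-0.05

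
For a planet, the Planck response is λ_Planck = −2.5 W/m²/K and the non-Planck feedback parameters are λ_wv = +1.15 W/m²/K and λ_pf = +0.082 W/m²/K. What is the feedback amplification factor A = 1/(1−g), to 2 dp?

1.97

Convert to gains: g_wv = 1.15/2.5 = 0.46; g_pf = 0.082/2.5 = 0.0328.
Total gain g = 0.4928.
A = 1/(1 − 0.4928) = 1.97.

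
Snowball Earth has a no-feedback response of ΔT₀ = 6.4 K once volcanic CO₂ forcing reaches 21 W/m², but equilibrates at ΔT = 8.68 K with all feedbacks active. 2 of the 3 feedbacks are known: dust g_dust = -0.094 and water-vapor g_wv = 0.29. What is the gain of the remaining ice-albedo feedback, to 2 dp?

0.07

Amplification A = ΔT/ΔT₀ = 8.68/6.4 = 1.356.
Total gain g = 1 − 1/A = 1 − 1/1.356 = 0.2625.
Known gains sum to -0.094 + 0.29 = 0.196.
g_ice = 0.2625 − 0.196 = 0.07.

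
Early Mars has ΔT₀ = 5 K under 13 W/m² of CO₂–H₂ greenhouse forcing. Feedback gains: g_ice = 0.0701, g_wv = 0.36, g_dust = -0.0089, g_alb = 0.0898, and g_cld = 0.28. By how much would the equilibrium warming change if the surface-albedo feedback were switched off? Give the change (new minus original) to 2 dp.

-7.19 K

Original: g = 0.791, ΔT = 5/(1−0.791) = 23.9234 K.
Without surface-albedo: g' = 0.7012, ΔT' = 5/(1−0.7012) = 16.7336 K.
Change = 16.7336 − 23.9234 = -7.19 K.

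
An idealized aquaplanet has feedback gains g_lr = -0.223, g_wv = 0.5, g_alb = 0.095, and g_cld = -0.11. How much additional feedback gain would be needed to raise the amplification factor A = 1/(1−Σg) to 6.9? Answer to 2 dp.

0.59

Current total gain = 0.262.
Target gain for A = 6.9: g* = 1 − 1/6.9 = 0.8551.
Additional gain needed = 0.8551 − 0.262 = 0.59.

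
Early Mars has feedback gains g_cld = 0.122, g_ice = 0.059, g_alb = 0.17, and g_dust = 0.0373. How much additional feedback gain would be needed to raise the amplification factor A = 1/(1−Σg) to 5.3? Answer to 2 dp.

0.42

Current total gain = 0.3883.
Target gain for A = 5.3: g* = 1 − 1/5.3 = 0.8113.
Additional gain needed = 0.8113 − 0.3883 = 0.42.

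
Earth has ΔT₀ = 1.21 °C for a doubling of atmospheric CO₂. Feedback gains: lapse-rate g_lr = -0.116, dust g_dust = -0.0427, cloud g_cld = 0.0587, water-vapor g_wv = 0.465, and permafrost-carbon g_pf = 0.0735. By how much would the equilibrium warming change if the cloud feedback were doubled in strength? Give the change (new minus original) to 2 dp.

0.25 °C

Original: g = 0.4385, ΔT = 1.21/(1−0.4385) = 2.1549 °C.
With doubled cloud: g' = 0.4972, ΔT' = 1.21/(1−0.4972) = 2.4065 °C.
Change = 2.4065 − 2.1549 = 0.25 °C.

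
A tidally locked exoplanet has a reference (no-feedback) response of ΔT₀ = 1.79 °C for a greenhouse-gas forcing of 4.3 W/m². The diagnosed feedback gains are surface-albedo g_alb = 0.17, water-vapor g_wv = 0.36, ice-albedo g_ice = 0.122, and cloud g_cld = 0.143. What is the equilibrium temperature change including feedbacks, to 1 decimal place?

8.7 °C

Total gain g = 0.17 + 0.36 + 0.122 + 0.143 = 0.795.
Amplification A = 1/(1 − 0.795) = 4.878.
ΔT = 1.79 × 4.878 = 8.7 °C.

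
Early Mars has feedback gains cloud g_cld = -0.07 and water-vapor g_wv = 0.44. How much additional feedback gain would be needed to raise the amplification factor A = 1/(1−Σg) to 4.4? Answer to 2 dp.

0.40

Current total gain = 0.37.
Target gain for A = 4.4: g* = 1 − 1/4.4 = 0.7727.
Additional gain needed = 0.7727 − 0.37 = 0.40.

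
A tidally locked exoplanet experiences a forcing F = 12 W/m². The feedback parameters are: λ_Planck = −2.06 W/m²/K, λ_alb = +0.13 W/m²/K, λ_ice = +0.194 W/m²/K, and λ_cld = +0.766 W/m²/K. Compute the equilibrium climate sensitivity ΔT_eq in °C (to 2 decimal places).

12.37 °C

Net feedback parameter λ = (−2.06) + (+0.13) + (+0.194) + (+0.766) = -0.97 W/m²/K.
ΔT = −F/λ = −12/(-0.97) = 12.37 °C.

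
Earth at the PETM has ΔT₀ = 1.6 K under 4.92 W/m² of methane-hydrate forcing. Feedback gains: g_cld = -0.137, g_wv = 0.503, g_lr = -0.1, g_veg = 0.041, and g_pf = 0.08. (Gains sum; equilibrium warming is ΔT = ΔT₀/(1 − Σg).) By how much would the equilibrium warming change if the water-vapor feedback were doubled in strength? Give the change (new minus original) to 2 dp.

Original: g = 0.387, ΔT = 1.6/(1−0.387) = 2.6101 K.
With doubled water-vapor: g' = 0.89, ΔT' = 1.6/(1−0.89) = 14.5455 K.
Change = 14.5455 − 2.6101 = 11.94 K.

11.94 K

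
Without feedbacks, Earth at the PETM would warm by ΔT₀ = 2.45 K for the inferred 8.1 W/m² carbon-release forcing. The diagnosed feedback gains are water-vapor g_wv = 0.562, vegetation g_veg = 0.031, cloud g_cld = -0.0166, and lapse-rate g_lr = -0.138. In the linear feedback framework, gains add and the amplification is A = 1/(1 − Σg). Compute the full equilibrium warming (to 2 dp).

4.36 K

Total gain g = 0.562 + 0.031 − 0.0166 − 0.138 = 0.4384.
Amplification A = 1/(1 − 0.4384) = 1.781.
ΔT = 2.45 × 1.781 = 4.36 K.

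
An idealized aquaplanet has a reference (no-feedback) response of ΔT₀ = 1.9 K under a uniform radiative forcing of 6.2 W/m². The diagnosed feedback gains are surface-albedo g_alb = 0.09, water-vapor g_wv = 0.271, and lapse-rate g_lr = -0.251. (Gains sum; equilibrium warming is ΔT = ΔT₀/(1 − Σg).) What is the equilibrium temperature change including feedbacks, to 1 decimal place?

Total gain g = 0.09 + 0.271 − 0.251 = 0.11.
Amplification A = 1/(1 − 0.11) = 1.124.
ΔT = 1.9 × 1.124 = 2.1 K.

2.1 K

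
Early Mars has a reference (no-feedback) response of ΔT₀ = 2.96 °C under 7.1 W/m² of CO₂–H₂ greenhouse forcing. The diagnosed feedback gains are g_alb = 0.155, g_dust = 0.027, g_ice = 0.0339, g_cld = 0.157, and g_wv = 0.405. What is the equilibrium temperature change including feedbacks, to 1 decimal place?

Total gain g = 0.155 + 0.027 + 0.0339 + 0.157 + 0.405 = 0.7779.
Amplification A = 1/(1 − 0.7779) = 4.502.
ΔT = 2.96 × 4.502 = 13.3 °C.

13.3 °C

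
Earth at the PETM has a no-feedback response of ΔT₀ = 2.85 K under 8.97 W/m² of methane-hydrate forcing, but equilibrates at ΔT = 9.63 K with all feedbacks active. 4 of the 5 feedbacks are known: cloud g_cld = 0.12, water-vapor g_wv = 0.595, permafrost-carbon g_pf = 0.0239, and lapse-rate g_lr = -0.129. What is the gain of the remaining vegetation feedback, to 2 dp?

Amplification A = ΔT/ΔT₀ = 9.63/2.85 = 3.379.
Total gain g = 1 − 1/A = 1 − 1/3.379 = 0.7041.
Known gains sum to 0.12 + 0.595 + 0.0239 − 0.129 = 0.6099.
g_veg = 0.7041 − 0.6099 = 0.09.

0.09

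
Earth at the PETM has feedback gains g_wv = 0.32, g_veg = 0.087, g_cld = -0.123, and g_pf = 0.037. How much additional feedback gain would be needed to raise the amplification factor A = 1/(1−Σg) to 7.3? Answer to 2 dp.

0.54

Current total gain = 0.321.
Target gain for A = 7.3: g* = 1 − 1/7.3 = 0.863.
Additional gain needed = 0.863 − 0.321 = 0.54.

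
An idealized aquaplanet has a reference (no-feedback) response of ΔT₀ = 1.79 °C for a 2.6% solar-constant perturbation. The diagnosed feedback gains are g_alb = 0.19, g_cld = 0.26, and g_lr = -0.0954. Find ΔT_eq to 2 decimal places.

Total gain g = 0.19 + 0.26 − 0.0954 = 0.3546.
Amplification A = 1/(1 − 0.3546) = 1.549.
ΔT = 1.79 × 1.549 = 2.77 °C.

2.77 °C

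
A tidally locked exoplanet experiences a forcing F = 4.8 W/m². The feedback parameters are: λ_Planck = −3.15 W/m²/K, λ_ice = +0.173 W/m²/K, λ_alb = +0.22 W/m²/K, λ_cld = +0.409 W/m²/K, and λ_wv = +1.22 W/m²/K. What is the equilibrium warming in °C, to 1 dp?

4.3 °C

Net feedback parameter λ = (−3.15) + (+0.173) + (+0.22) + (+0.409) + (+1.22) = -1.128 W/m²/K.
ΔT = −F/λ = −4.8/(-1.128) = 4.3 °C.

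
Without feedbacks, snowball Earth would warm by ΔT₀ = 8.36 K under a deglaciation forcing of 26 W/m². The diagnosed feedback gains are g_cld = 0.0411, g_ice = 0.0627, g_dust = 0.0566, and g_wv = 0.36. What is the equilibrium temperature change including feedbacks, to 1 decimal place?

Total gain g = 0.0411 + 0.0627 + 0.0566 + 0.36 = 0.5204.
Amplification A = 1/(1 − 0.5204) = 2.085.
ΔT = 8.36 × 2.085 = 17.4 K.

17.4 K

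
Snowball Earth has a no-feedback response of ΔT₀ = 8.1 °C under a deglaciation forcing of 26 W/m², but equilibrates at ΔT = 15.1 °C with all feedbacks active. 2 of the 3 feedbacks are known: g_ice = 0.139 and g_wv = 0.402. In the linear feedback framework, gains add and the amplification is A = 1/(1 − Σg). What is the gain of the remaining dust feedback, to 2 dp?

-0.08

Amplification A = ΔT/ΔT₀ = 15.1/8.1 = 1.864.
Total gain g = 1 − 1/A = 1 − 1/1.864 = 0.4635.
Known gains sum to 0.139 + 0.402 = 0.541.
g_dust = 0.4635 − 0.541 = -0.08.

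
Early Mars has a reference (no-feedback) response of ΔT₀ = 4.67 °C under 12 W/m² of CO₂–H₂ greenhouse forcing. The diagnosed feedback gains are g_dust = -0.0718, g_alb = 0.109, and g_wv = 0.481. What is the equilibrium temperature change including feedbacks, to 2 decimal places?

Total gain g = -0.0718 + 0.109 + 0.481 = 0.5182.
Amplification A = 1/(1 − 0.5182) = 2.076.
ΔT = 4.67 × 2.076 = 9.69 °C.

9.69 °C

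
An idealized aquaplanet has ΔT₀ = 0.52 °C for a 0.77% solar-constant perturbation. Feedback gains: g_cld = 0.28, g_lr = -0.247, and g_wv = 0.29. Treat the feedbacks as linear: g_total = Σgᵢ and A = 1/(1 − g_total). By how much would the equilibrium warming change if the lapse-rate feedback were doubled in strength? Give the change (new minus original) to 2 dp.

Original: g = 0.323, ΔT = 0.52/(1−0.323) = 0.7681 °C.
With doubled lapse-rate: g' = 0.076, ΔT' = 0.52/(1−0.076) = 0.5628 °C.
Change = 0.5628 − 0.7681 = -0.21 °C.

-0.21 °C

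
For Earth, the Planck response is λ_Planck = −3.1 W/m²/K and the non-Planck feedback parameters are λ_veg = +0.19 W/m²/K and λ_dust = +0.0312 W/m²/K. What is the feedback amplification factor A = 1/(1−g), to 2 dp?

1.08

Convert to gains: g_veg = 0.19/3.1 = 0.06129; g_dust = 0.0312/3.1 = 0.01006.
Total gain g = 0.07135.
A = 1/(1 − 0.07135) = 1.08.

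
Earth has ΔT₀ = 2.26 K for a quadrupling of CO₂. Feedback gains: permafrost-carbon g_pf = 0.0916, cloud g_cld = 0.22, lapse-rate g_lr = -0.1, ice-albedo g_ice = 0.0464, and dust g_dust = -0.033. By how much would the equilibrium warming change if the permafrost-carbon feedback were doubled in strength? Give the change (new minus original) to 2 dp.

Original: g = 0.225, ΔT = 2.26/(1−0.225) = 2.9161 K.
With doubled permafrost-carbon: g' = 0.3166, ΔT' = 2.26/(1−0.3166) = 3.3070 K.
Change = 3.3070 − 2.9161 = 0.39 K.

0.39 K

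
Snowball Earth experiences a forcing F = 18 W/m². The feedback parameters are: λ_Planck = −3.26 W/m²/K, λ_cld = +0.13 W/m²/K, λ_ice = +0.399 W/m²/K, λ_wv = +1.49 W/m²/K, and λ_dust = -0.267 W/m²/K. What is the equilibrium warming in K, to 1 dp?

11.9 K

Net feedback parameter λ = (−3.26) + (+0.13) + (+0.399) + (+1.49) + (-0.267) = -1.508 W/m²/K.
ΔT = −F/λ = −18/(-1.508) = 11.9 K.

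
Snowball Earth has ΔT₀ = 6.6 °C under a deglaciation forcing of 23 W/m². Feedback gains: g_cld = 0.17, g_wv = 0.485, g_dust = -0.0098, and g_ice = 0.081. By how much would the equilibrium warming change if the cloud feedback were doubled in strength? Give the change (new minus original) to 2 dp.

39.48 °C

Original: g = 0.7262, ΔT = 6.6/(1−0.7262) = 24.1052 °C.
With doubled cloud: g' = 0.8962, ΔT' = 6.6/(1−0.8962) = 63.5838 °C.
Change = 63.5838 − 24.1052 = 39.48 °C.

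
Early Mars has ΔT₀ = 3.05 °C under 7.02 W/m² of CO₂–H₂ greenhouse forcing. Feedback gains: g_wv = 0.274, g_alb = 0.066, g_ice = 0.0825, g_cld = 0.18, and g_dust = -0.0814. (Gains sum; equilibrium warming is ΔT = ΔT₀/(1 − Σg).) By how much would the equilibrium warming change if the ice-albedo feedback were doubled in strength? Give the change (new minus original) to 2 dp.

Original: g = 0.5211, ΔT = 3.05/(1−0.5211) = 6.3688 °C.
With doubled ice-albedo: g' = 0.6036, ΔT' = 3.05/(1−0.6036) = 7.6942 °C.
Change = 7.6942 − 6.3688 = 1.33 °C.

1.33 °C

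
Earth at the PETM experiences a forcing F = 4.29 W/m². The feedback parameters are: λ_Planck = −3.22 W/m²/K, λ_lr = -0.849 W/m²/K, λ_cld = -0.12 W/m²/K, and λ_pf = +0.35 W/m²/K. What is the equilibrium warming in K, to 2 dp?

1.12 K

Net feedback parameter λ = (−3.22) + (-0.849) + (-0.12) + (+0.35) = -3.839 W/m²/K.
ΔT = −F/λ = −4.29/(-3.839) = 1.12 K.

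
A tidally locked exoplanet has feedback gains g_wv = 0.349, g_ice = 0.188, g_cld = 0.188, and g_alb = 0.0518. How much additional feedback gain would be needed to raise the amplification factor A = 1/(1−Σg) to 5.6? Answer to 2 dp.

Current total gain = 0.7768.
Target gain for A = 5.6: g* = 1 − 1/5.6 = 0.8214.
Additional gain needed = 0.8214 − 0.7768 = 0.04.

0.04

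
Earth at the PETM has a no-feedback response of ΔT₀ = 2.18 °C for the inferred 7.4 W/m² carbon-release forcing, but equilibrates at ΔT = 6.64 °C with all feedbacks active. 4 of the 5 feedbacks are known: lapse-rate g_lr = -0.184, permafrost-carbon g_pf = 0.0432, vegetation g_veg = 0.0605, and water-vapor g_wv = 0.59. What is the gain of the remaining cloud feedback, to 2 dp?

0.16

Amplification A = ΔT/ΔT₀ = 6.64/2.18 = 3.046.
Total gain g = 1 − 1/A = 1 − 1/3.046 = 0.6717.
Known gains sum to -0.184 + 0.0432 + 0.0605 + 0.59 = 0.5097.
g_cld = 0.6717 − 0.5097 = 0.16.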